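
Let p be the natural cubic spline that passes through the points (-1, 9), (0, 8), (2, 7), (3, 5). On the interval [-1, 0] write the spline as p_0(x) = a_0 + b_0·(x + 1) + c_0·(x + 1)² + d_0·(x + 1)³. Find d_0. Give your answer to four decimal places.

Put σ_i = p'' at the i-th knot. Here h = (1, 2, 1) and Δ = (-1, -1/2, -2), so the interior equations h_(i-1)·σ_(i-1) + 2(h_(i-1)+h_i)·σ_i + h_i·σ_(i+1) = 6(Δ_i − Δ_(i-1)) read
  1·σ_0 + 6·σ_1 + 2·σ_2 = 6(Δ_1 - Δ_0) = 3
  2·σ_1 + 6·σ_2 + 1·σ_3 = 6(Δ_2 - Δ_1) = -9
Natural end conditions: σ_0 = σ_3 = 0.
Hence σ_0 = 0, σ_1 = 9/8, σ_2 = -15/8, σ_3 = 0.
On [-1, 0], with p_0(x) = a_0 + b_0·(x + 1) + c_0·(x + 1)² + d_0·(x + 1)³: c_0 = σ_0/2 = 0, d_0 = (σ_1 - σ_0)/(6h_0) = 3/16, b_0 = Δ_0 - h_0(2σ_0 + σ_1)/6 = -19/16.

0.1875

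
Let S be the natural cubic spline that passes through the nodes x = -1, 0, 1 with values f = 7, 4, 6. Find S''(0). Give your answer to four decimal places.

7.5000

Write M_i for S''(x_i). With h_i = 1, 1 and divided differences Δ_i = -3, 2, the continuity of S' gives the tridiagonal system
  1·M_0 + 4·M_1 + 1·M_2 = 6(Δ_1 - Δ_0) = 30
Natural end conditions: M_0 = M_2 = 0.
Forward elimination and back-substitution give M_0 = 0, M_1 = 15/2, M_2 = 0.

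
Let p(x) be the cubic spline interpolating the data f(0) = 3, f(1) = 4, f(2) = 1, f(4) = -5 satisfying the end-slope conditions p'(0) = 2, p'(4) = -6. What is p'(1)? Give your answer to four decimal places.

Write M_i for p''(x_i). With h_i = 1, 1, 2 and divided differences Δ_i = 1, -3, -3, the continuity of p' gives the tridiagonal system
  1·M_0 + 4·M_1 + 1·M_2 = 6(Δ_1 - Δ_0) = -24
  1·M_1 + 6·M_2 + 2·M_3 = 6(Δ_2 - Δ_1) = 0
Clamped end conditions give two more equations: 2h_0·M_0 + h_0·M_1 = 6(Δ_0 - p'(0)) = -6 and h_2·M_2 + 2h_2·M_3 = 6(p'(4) - Δ_2) = -18.
Solving: M_0 = 5/11, M_1 = -76/11, M_2 = 35/11, M_3 = -67/11.
On [1, 2], p'(x) = b_1 + 2c_1·(x - 1) + 3d_1·(x - 1)² with b_1 = Δ_1 - h_1(2M_1 + M_2)/6 = -27/22, c_1 = M_1/2 = -38/11, d_1 = (M_2 - M_1)/(6h_1) = 37/22. So p'(1) = -27/22.

-1.2273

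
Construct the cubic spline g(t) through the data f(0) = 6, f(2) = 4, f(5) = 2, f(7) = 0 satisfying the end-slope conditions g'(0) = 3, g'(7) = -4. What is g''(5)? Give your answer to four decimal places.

Let M_i = g''(x_i). Step sizes h_i = 2, 3, 2; slopes of the chords Δ_i = (y_(i+1) - y_i)/h_i = -1, -2/3, -1.
  2·M_0 + 10·M_1 + 3·M_2 = 6(Δ_1 - Δ_0) = 2
  3·M_1 + 10·M_2 + 2·M_3 = 6(Δ_2 - Δ_1) = -2
Clamped end conditions give two more equations: 2h_0·M_0 + h_0·M_1 = 6(Δ_0 - g'(0)) = -24 and h_2·M_2 + 2h_2·M_3 = 6(g'(7) - Δ_2) = -18.
Forward elimination and back-substitution give M_0 = -323/48, M_1 = 35/24, M_2 = 7/24, M_3 = -223/48.

0.2917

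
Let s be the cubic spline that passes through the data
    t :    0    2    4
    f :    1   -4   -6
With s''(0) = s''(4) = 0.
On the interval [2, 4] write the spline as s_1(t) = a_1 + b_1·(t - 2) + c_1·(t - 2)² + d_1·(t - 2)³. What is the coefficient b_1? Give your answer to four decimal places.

Put M_i = s'' at the i-th knot. Here h = (2, 2) and Δ = (-5/2, -1), so the interior equations h_(i-1)·M_(i-1) + 2(h_(i-1)+h_i)·M_i + h_i·M_(i+1) = 6(Δ_i − Δ_(i-1)) read
  2·M_0 + 8·M_1 + 2·M_2 = 6(Δ_1 - Δ_0) = 9
Natural end conditions: M_0 = M_2 = 0.
Forward elimination and back-substitution give M_0 = 0, M_1 = 9/8, M_2 = 0.
On [2, 4], with s_1(t) = a_1 + b_1·(t - 2) + c_1·(t - 2)² + d_1·(t - 2)³: c_1 = M_1/2 = 9/16, d_1 = (M_2 - M_1)/(6h_1) = -3/32, b_1 = Δ_1 - h_1(2M_1 + M_2)/6 = -7/4.

-1.7500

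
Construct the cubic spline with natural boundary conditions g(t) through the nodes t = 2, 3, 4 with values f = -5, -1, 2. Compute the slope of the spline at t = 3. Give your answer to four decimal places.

With σ_i denoting the second derivative at x_i, h_i = 1, 1, and Δ_i = (y_(i+1) − y_i)/h_i = 4, 3:
  1·σ_0 + 4·σ_1 + 1·σ_2 = 6(Δ_1 - Δ_0) = -6
Natural end conditions: σ_0 = σ_2 = 0.
Solving: σ_0 = 0, σ_1 = -3/2, σ_2 = 0.
On [3, 4], g'(t) = b_1 + 2c_1·(t - 3) + 3d_1·(t - 3)² with b_1 = Δ_1 - h_1(2σ_1 + σ_2)/6 = 7/2, c_1 = σ_1/2 = -3/4, d_1 = (σ_2 - σ_1)/(6h_1) = 1/4. So g'(3) = 7/2.

3.5000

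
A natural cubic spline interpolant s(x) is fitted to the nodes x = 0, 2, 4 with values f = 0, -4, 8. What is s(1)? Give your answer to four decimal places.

-3.5000

With M_i denoting the second derivative at x_i, h_i = 2, 2, and Δ_i = (y_(i+1) − y_i)/h_i = -2, 6:
  2·M_0 + 8·M_1 + 2·M_2 = 6(Δ_1 - Δ_0) = 48
Natural end conditions: M_0 = M_2 = 0.
Solving: M_0 = 0, M_1 = 6, M_2 = 0.
On [0, 2], s(x) = 0 - 4·x + 0·x² + 1/2·x³.
With x = 1: s(1) = -7/2.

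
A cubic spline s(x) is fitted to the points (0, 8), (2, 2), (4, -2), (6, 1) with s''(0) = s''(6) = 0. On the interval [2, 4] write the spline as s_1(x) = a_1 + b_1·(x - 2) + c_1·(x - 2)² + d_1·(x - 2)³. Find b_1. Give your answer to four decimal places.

-2.9333

Write σ_i for s''(x_i). With h_i = 2, 2, 2 and divided differences Δ_i = -3, -2, 3/2, the continuity of s' gives the tridiagonal system
  2·σ_0 + 8·σ_1 + 2·σ_2 = 6(Δ_1 - Δ_0) = 6
  2·σ_1 + 8·σ_2 + 2·σ_3 = 6(Δ_2 - Δ_1) = 21
Natural end conditions: σ_0 = σ_3 = 0.
Solving the tridiagonal system: σ_0 = 0, σ_1 = 1/10, σ_2 = 13/5, σ_3 = 0.
On [2, 4], with s_1(x) = a_1 + b_1·(x - 2) + c_1·(x - 2)² + d_1·(x - 2)³: c_1 = σ_1/2 = 1/20, d_1 = (σ_2 - σ_1)/(6h_1) = 5/24, b_1 = Δ_1 - h_1(2σ_1 + σ_2)/6 = -44/15.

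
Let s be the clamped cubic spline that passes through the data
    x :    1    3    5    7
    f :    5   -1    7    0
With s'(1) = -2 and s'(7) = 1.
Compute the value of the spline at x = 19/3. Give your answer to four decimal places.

1.4889

With m_i denoting the second derivative at x_i, h_i = 2, 2, 2, and Δ_i = (y_(i+1) − y_i)/h_i = -3, 4, -7/2:
  2·m_0 + 8·m_1 + 2·m_2 = 6(Δ_1 - Δ_0) = 42
  2·m_1 + 8·m_2 + 2·m_3 = 6(Δ_2 - Δ_1) = -45
Clamped end conditions give two more equations: 2h_0·m_0 + h_0·m_1 = 6(Δ_0 - s'(1)) = -6 and h_2·m_2 + 2h_2·m_3 = 6(s'(7) - Δ_2) = 27.
Hence m_0 = -63/10, m_1 = 48/5, m_2 = -111/10, m_3 = 123/10.
On [5, 7], s(x) = 7 - 1/5·(x - 5) - 111/20·(x - 5)² + 39/20·(x - 5)³.
With (x - 5) = 4/3: s(19/3) = 67/45.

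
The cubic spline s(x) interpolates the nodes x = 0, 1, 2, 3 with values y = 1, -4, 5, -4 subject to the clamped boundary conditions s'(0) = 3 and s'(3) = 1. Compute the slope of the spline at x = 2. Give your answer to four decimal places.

-0.8667

Write m_i for s''(x_i). With h_i = 1, 1, 1 and divided differences Δ_i = -5, 9, -9, the continuity of s' gives the tridiagonal system
  1·m_0 + 4·m_1 + 1·m_2 = 6(Δ_1 - Δ_0) = 84
  1·m_1 + 4·m_2 + 1·m_3 = 6(Δ_2 - Δ_1) = -108
Clamped end conditions give two more equations: 2h_0·m_0 + h_0·m_1 = 6(Δ_0 - s'(0)) = -48 and h_2·m_2 + 2h_2·m_3 = 6(s'(3) - Δ_2) = 60.
Forward elimination and back-substitution give m_0 = -704/15, m_1 = 688/15, m_2 = -788/15, m_3 = 844/15.
On [2, 3], s'(x) = b_2 + 2c_2·(x - 2) + 3d_2·(x - 2)² with b_2 = Δ_2 - h_2(2m_2 + m_3)/6 = -13/15, c_2 = m_2/2 = -394/15, d_2 = (m_3 - m_2)/(6h_2) = 272/15. So s'(2) = -13/15.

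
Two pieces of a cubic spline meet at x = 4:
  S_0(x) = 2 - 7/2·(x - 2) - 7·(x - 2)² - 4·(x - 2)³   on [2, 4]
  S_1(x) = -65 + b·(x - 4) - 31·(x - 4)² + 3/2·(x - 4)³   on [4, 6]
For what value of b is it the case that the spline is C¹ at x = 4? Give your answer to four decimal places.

S_0'(x) = -7/2 - 14·(x - 2) - 12·(x - 2)², so S_0'(4) = -159/2. On the right, S_1'(4) = b, so b = -159/2.

-79.5000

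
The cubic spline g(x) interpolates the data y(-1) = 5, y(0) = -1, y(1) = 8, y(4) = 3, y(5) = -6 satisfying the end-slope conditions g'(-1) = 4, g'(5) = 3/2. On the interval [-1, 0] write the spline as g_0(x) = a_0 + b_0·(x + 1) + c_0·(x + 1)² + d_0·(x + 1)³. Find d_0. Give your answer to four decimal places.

14.3180

Put M_i = g'' at the i-th knot. Here h = (1, 1, 3, 1) and Δ = (-6, 9, -5/3, -9), so the interior equations h_(i-1)·M_(i-1) + 2(h_(i-1)+h_i)·M_i + h_i·M_(i+1) = 6(Δ_i − Δ_(i-1)) read
  1·M_0 + 4·M_1 + 1·M_2 = 6(Δ_1 - Δ_0) = 90
  1·M_1 + 8·M_2 + 3·M_3 = 6(Δ_2 - Δ_1) = -64
  3·M_2 + 8·M_3 + 1·M_4 = 6(Δ_3 - Δ_2) = -44
Clamped end conditions give two more equations: 2h_0·M_0 + h_0·M_1 = 6(Δ_0 - g'(-1)) = -60 and h_3·M_3 + 2h_3·M_4 = 6(g'(5) - Δ_3) = 63.
Solving: M_0 = -11089/228, M_1 = 4249/114, M_2 = -2383/228, M_3 = -671/114, M_4 = 7853/228.
On [-1, 0], with g_0(x) = a_0 + b_0·(x + 1) + c_0·(x + 1)² + d_0·(x + 1)³: c_0 = M_0/2 = -11089/456, d_0 = (M_1 - M_0)/(6h_0) = 6529/456, b_0 = Δ_0 - h_0(2M_0 + M_1)/6 = 4.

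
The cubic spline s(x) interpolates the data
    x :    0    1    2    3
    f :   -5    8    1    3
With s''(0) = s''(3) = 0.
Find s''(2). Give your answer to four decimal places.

22.4000

Let m_i = s''(x_i). Step sizes h_i = 1, 1, 1; slopes of the chords Δ_i = (y_(i+1) - y_i)/h_i = 13, -7, 2.
  1·m_0 + 4·m_1 + 1·m_2 = 6(Δ_1 - Δ_0) = -120
  1·m_1 + 4·m_2 + 1·m_3 = 6(Δ_2 - Δ_1) = 54
Natural end conditions: m_0 = m_3 = 0.
Solving: m_0 = 0, m_1 = -178/5, m_2 = 112/5, m_3 = 0.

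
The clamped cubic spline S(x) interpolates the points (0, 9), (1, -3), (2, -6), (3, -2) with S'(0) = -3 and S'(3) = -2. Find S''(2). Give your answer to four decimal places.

11.4667

Put σ_i = S'' at the i-th knot. Here h = (1, 1, 1) and Δ = (-12, -3, 4), so the interior equations h_(i-1)·σ_(i-1) + 2(h_(i-1)+h_i)·σ_i + h_i·σ_(i+1) = 6(Δ_i − Δ_(i-1)) read
  1·σ_0 + 4·σ_1 + 1·σ_2 = 6(Δ_1 - Δ_0) = 54
  1·σ_1 + 4·σ_2 + 1·σ_3 = 6(Δ_2 - Δ_1) = 42
Clamped end conditions give two more equations: 2h_0·σ_0 + h_0·σ_1 = 6(Δ_0 - S'(0)) = -54 and h_2·σ_2 + 2h_2·σ_3 = 6(S'(3) - Δ_2) = -36.
Solving the tridiagonal system: σ_0 = -554/15, σ_1 = 298/15, σ_2 = 172/15, σ_3 = -356/15.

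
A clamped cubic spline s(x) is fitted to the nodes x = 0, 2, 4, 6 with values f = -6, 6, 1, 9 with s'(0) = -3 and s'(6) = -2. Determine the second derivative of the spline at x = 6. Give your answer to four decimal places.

Put M_i = s'' at the i-th knot. Here h = (2, 2, 2) and Δ = (6, -5/2, 4), so the interior equations h_(i-1)·M_(i-1) + 2(h_(i-1)+h_i)·M_i + h_i·M_(i+1) = 6(Δ_i − Δ_(i-1)) read
  2·M_0 + 8·M_1 + 2·M_2 = 6(Δ_1 - Δ_0) = -51
  2·M_1 + 8·M_2 + 2·M_3 = 6(Δ_2 - Δ_1) = 39
Clamped end conditions give two more equations: 2h_0·M_0 + h_0·M_1 = 6(Δ_0 - s'(0)) = 54 and h_2·M_2 + 2h_2·M_3 = 6(s'(6) - Δ_2) = -36.
Solving the tridiagonal system: M_0 = 125/6, M_1 = -44/3, M_2 = 37/3, M_3 = -91/6.

-15.1667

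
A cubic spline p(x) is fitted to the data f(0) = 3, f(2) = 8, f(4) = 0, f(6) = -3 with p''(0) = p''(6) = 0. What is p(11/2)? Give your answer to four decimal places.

-2.7656

With M_i denoting the second derivative at x_i, h_i = 2, 2, 2, and Δ_i = (y_(i+1) − y_i)/h_i = 5/2, -4, -3/2:
  2·M_0 + 8·M_1 + 2·M_2 = 6(Δ_1 - Δ_0) = -39
  2·M_1 + 8·M_2 + 2·M_3 = 6(Δ_2 - Δ_1) = 15
Natural end conditions: M_0 = M_3 = 0.
Forward elimination and back-substitution give M_0 = 0, M_1 = -57/10, M_2 = 33/10, M_3 = 0.
On [4, 6], p(x) = 0 - 37/10·(x - 4) + 33/20·(x - 4)² - 11/40·(x - 4)³.
With (x - 4) = 3/2: p(11/2) = -177/64.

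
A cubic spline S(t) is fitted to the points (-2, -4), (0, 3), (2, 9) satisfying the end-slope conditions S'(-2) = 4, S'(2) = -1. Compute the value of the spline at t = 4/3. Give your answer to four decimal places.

Let σ_i = S''(x_i). Step sizes h_i = 2, 2; slopes of the chords Δ_i = (y_(i+1) - y_i)/h_i = 7/2, 3.
  2·σ_0 + 8·σ_1 + 2·σ_2 = 6(Δ_1 - Δ_0) = -3
Clamped end conditions give two more equations: 2h_0·σ_0 + h_0·σ_1 = 6(Δ_0 - S'(-2)) = -3 and h_1·σ_1 + 2h_1·σ_2 = 6(S'(2) - Δ_1) = -24.
Solving: σ_0 = -13/8, σ_1 = 7/4, σ_2 = -55/8.
On [0, 2], S(t) = 3 + 33/8·t + 7/8·t² - 23/32·t³.
With t = 4/3: S(4/3) = 451/54.

8.3519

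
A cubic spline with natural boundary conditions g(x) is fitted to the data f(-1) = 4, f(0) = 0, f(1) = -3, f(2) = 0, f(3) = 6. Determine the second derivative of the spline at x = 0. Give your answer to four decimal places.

Write m_i for g''(x_i). With h_i = 1, 1, 1, 1 and divided differences Δ_i = -4, -3, 3, 6, the continuity of g' gives the tridiagonal system
  1·m_0 + 4·m_1 + 1·m_2 = 6(Δ_1 - Δ_0) = 6
  1·m_1 + 4·m_2 + 1·m_3 = 6(Δ_2 - Δ_1) = 36
  1·m_2 + 4·m_3 + 1·m_4 = 6(Δ_3 - Δ_2) = 18
Natural end conditions: m_0 = m_4 = 0.
Hence m_0 = 0, m_1 = -9/14, m_2 = 60/7, m_3 = 33/14, m_4 = 0.

-0.6429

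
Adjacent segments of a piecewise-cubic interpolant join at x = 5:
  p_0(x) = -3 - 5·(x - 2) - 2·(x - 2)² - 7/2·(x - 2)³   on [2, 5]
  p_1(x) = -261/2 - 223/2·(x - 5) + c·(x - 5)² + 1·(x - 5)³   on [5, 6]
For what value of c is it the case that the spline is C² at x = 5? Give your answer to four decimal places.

p_0''(x) = -4 - 21·(x - 2), so p_0''(5) = -67. On the right, p_1''(5) = 2c, so c = -67/2.

-33.5000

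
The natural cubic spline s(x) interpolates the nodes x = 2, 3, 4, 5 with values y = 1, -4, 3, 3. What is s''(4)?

-16

Write M_i for s''(x_i). With h_i = 1, 1, 1 and divided differences Δ_i = -5, 7, 0, the continuity of s' gives the tridiagonal system
  1·M_0 + 4·M_1 + 1·M_2 = 6(Δ_1 - Δ_0) = 72
  1·M_1 + 4·M_2 + 1·M_3 = 6(Δ_2 - Δ_1) = -42
Natural end conditions: M_0 = M_3 = 0.
Solving the tridiagonal system: M_0 = 0, M_1 = 22, M_2 = -16, M_3 = 0.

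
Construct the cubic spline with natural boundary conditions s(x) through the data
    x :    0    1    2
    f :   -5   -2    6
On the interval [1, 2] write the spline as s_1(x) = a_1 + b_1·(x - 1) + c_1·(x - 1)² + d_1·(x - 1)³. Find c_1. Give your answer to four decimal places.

Write σ_i for s''(x_i). With h_i = 1, 1 and divided differences Δ_i = 3, 8, the continuity of s' gives the tridiagonal system
  1·σ_0 + 4·σ_1 + 1·σ_2 = 6(Δ_1 - Δ_0) = 30
Natural end conditions: σ_0 = σ_2 = 0.
Forward elimination and back-substitution give σ_0 = 0, σ_1 = 15/2, σ_2 = 0.
On [1, 2], with s_1(x) = a_1 + b_1·(x - 1) + c_1·(x - 1)² + d_1·(x - 1)³: c_1 = σ_1/2 = 15/4, d_1 = (σ_2 - σ_1)/(6h_1) = -5/4, b_1 = Δ_1 - h_1(2σ_1 + σ_2)/6 = 11/2.

3.7500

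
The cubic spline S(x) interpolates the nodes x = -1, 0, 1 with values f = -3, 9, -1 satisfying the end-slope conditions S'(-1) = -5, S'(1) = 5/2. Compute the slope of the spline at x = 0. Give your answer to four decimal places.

Put m_i = S'' at the i-th knot. Here h = (1, 1) and Δ = (12, -10), so the interior equations h_(i-1)·m_(i-1) + 2(h_(i-1)+h_i)·m_i + h_i·m_(i+1) = 6(Δ_i − Δ_(i-1)) read
  1·m_0 + 4·m_1 + 1·m_2 = 6(Δ_1 - Δ_0) = -132
Clamped end conditions give two more equations: 2h_0·m_0 + h_0·m_1 = 6(Δ_0 - S'(-1)) = 102 and h_1·m_1 + 2h_1·m_2 = 6(S'(1) - Δ_1) = 75.
Solving the tridiagonal system: m_0 = 351/4, m_1 = -147/2, m_2 = 297/4.
On [0, 1], S'(x) = b_1 + 2c_1·x + 3d_1·x² with b_1 = Δ_1 - h_1(2m_1 + m_2)/6 = 17/8, c_1 = m_1/2 = -147/4, d_1 = (m_2 - m_1)/(6h_1) = 197/8. So S'(0) = 17/8.

2.1250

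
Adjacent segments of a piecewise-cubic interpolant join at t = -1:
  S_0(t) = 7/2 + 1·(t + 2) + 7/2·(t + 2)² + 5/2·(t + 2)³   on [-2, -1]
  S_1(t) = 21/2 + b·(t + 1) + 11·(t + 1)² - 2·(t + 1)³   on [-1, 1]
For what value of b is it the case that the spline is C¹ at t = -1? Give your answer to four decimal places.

15.5000

S_0'(t) = 1 + 7·(t + 2) + 15/2·(t + 2)², so S_0'(-1) = 31/2. On the right, S_1'(-1) = b, so b = 31/2.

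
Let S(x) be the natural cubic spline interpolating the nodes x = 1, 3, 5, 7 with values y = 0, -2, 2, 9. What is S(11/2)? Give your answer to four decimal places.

Let σ_i = S''(x_i). Step sizes h_i = 2, 2, 2; slopes of the chords Δ_i = (y_(i+1) - y_i)/h_i = -1, 2, 7/2.
  2·σ_0 + 8·σ_1 + 2·σ_2 = 6(Δ_1 - Δ_0) = 18
  2·σ_1 + 8·σ_2 + 2·σ_3 = 6(Δ_2 - Δ_1) = 9
Natural end conditions: σ_0 = σ_3 = 0.
Solving: σ_0 = 0, σ_1 = 21/10, σ_2 = 3/5, σ_3 = 0.
On [5, 7], S(x) = 2 + 31/10·(x - 5) + 3/10·(x - 5)² - 1/20·(x - 5)³.
With (x - 5) = 1/2: S(11/2) = 579/160.

3.6188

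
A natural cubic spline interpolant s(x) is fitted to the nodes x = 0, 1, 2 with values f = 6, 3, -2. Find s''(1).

Put m_i = s'' at the i-th knot. Here h = (1, 1) and Δ = (-3, -5), so the interior equations h_(i-1)·m_(i-1) + 2(h_(i-1)+h_i)·m_i + h_i·m_(i+1) = 6(Δ_i − Δ_(i-1)) read
  1·m_0 + 4·m_1 + 1·m_2 = 6(Δ_1 - Δ_0) = -12
Natural end conditions: m_0 = m_2 = 0.
Solving the tridiagonal system: m_0 = 0, m_1 = -3, m_2 = 0.

-3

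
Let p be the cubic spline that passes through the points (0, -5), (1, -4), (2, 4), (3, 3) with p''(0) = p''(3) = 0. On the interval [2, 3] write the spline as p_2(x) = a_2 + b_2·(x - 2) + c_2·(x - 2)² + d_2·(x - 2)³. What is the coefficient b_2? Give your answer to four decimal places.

Write M_i for p''(x_i). With h_i = 1, 1, 1 and divided differences Δ_i = 1, 8, -1, the continuity of p' gives the tridiagonal system
  1·M_0 + 4·M_1 + 1·M_2 = 6(Δ_1 - Δ_0) = 42
  1·M_1 + 4·M_2 + 1·M_3 = 6(Δ_2 - Δ_1) = -54
Natural end conditions: M_0 = M_3 = 0.
Forward elimination and back-substitution give M_0 = 0, M_1 = 74/5, M_2 = -86/5, M_3 = 0.
On [2, 3], with p_2(x) = a_2 + b_2·(x - 2) + c_2·(x - 2)² + d_2·(x - 2)³: c_2 = M_2/2 = -43/5, d_2 = (M_3 - M_2)/(6h_2) = 43/15, b_2 = Δ_2 - h_2(2M_2 + M_3)/6 = 71/15.

4.7333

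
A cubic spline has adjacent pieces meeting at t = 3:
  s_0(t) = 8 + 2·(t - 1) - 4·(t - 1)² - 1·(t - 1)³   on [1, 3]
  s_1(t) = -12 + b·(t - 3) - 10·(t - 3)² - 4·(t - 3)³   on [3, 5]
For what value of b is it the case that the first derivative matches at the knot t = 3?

-26

s_0'(t) = 2 - 8·(t - 1) - 3·(t - 1)², so s_0'(3) = -26. On the right, s_1'(3) = b, so b = -26.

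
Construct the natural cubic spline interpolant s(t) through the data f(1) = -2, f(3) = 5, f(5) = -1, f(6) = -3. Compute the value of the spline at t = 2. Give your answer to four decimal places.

2.8977

With M_i denoting the second derivative at x_i, h_i = 2, 2, 1, and Δ_i = (y_(i+1) − y_i)/h_i = 7/2, -3, -2:
  2·M_0 + 8·M_1 + 2·M_2 = 6(Δ_1 - Δ_0) = -39
  2·M_1 + 6·M_2 + 1·M_3 = 6(Δ_2 - Δ_1) = 6
Natural end conditions: M_0 = M_3 = 0.
Solving the tridiagonal system: M_0 = 0, M_1 = -123/22, M_2 = 63/22, M_3 = 0.
On [1, 3], s(t) = -2 + 59/11·(t - 1) + 0·(t - 1)² - 41/88·(t - 1)³.
With (t - 1) = 1: s(2) = 255/88.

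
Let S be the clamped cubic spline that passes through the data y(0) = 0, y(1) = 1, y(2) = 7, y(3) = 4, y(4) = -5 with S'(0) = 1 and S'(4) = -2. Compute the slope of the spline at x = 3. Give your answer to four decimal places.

-9.3929

Put M_i = S'' at the i-th knot. Here h = (1, 1, 1, 1) and Δ = (1, 6, -3, -9), so the interior equations h_(i-1)·M_(i-1) + 2(h_(i-1)+h_i)·M_i + h_i·M_(i+1) = 6(Δ_i − Δ_(i-1)) read
  1·M_0 + 4·M_1 + 1·M_2 = 6(Δ_1 - Δ_0) = 30
  1·M_1 + 4·M_2 + 1·M_3 = 6(Δ_2 - Δ_1) = -54
  1·M_2 + 4·M_3 + 1·M_4 = 6(Δ_3 - Δ_2) = -36
Clamped end conditions give two more equations: 2h_0·M_0 + h_0·M_1 = 6(Δ_0 - S'(0)) = 0 and h_3·M_3 + 2h_3·M_4 = 6(S'(4) - Δ_3) = 42.
Forward elimination and back-substitution give M_0 = -87/14, M_1 = 87/7, M_2 = -27/2, M_3 = -87/7, M_4 = 381/14.
On [3, 4], S'(x) = b_3 + 2c_3·(x - 3) + 3d_3·(x - 3)² with b_3 = Δ_3 - h_3(2M_3 + M_4)/6 = -263/28, c_3 = M_3/2 = -87/14, d_3 = (M_4 - M_3)/(6h_3) = 185/28. So S'(3) = -263/28.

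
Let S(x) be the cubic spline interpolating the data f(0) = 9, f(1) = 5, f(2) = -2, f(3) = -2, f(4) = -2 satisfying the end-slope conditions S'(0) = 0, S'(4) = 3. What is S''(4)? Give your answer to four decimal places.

Let m_i = S''(x_i). Step sizes h_i = 1, 1, 1, 1; slopes of the chords Δ_i = (y_(i+1) - y_i)/h_i = -4, -7, 0, 0.
  1·m_0 + 4·m_1 + 1·m_2 = 6(Δ_1 - Δ_0) = -18
  1·m_1 + 4·m_2 + 1·m_3 = 6(Δ_2 - Δ_1) = 42
  1·m_2 + 4·m_3 + 1·m_4 = 6(Δ_3 - Δ_2) = 0
Clamped end conditions give two more equations: 2h_0·m_0 + h_0·m_1 = 6(Δ_0 - S'(0)) = -24 and h_3·m_3 + 2h_3·m_4 = 6(S'(4) - Δ_3) = 18.
Forward elimination and back-substitution give m_0 = -129/14, m_1 = -39/7, m_2 = 27/2, m_3 = -45/7, m_4 = 171/14.

12.2143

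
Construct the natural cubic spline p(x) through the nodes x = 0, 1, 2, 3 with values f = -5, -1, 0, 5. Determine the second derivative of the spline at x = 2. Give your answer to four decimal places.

7.6000

With M_i denoting the second derivative at x_i, h_i = 1, 1, 1, and Δ_i = (y_(i+1) − y_i)/h_i = 4, 1, 5:
  1·M_0 + 4·M_1 + 1·M_2 = 6(Δ_1 - Δ_0) = -18
  1·M_1 + 4·M_2 + 1·M_3 = 6(Δ_2 - Δ_1) = 24
Natural end conditions: M_0 = M_3 = 0.
Solving the tridiagonal system: M_0 = 0, M_1 = -32/5, M_2 = 38/5, M_3 = 0.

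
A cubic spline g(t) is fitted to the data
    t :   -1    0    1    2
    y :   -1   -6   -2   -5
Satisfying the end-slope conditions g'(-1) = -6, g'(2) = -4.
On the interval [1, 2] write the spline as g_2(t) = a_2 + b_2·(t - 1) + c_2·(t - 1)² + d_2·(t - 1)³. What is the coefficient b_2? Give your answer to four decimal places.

1.6667

Write M_i for g''(x_i). With h_i = 1, 1, 1 and divided differences Δ_i = -5, 4, -3, the continuity of g' gives the tridiagonal system
  1·M_0 + 4·M_1 + 1·M_2 = 6(Δ_1 - Δ_0) = 54
  1·M_1 + 4·M_2 + 1·M_3 = 6(Δ_2 - Δ_1) = -42
Clamped end conditions give two more equations: 2h_0·M_0 + h_0·M_1 = 6(Δ_0 - g'(-1)) = 6 and h_2·M_2 + 2h_2·M_3 = 6(g'(2) - Δ_2) = -6.
Hence M_0 = -20/3, M_1 = 58/3, M_2 = -50/3, M_3 = 16/3.
On [1, 2], with g_2(t) = a_2 + b_2·(t - 1) + c_2·(t - 1)² + d_2·(t - 1)³: c_2 = M_2/2 = -25/3, d_2 = (M_3 - M_2)/(6h_2) = 11/3, b_2 = Δ_2 - h_2(2M_2 + M_3)/6 = 5/3.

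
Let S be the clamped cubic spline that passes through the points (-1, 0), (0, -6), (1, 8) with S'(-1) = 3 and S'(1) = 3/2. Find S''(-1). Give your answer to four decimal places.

-57.7500

Let m_i = S''(x_i). Step sizes h_i = 1, 1; slopes of the chords Δ_i = (y_(i+1) - y_i)/h_i = -6, 14.
  1·m_0 + 4·m_1 + 1·m_2 = 6(Δ_1 - Δ_0) = 120
Clamped end conditions give two more equations: 2h_0·m_0 + h_0·m_1 = 6(Δ_0 - S'(-1)) = -54 and h_1·m_1 + 2h_1·m_2 = 6(S'(1) - Δ_1) = -75.
Solving the tridiagonal system: m_0 = -231/4, m_1 = 123/2, m_2 = -273/4.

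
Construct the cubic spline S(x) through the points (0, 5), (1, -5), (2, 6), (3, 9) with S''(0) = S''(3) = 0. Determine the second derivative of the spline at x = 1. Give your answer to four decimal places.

Let m_i = S''(x_i). Step sizes h_i = 1, 1, 1; slopes of the chords Δ_i = (y_(i+1) - y_i)/h_i = -10, 11, 3.
  1·m_0 + 4·m_1 + 1·m_2 = 6(Δ_1 - Δ_0) = 126
  1·m_1 + 4·m_2 + 1·m_3 = 6(Δ_2 - Δ_1) = -48
Natural end conditions: m_0 = m_3 = 0.
Hence m_0 = 0, m_1 = 184/5, m_2 = -106/5, m_3 = 0.

36.8000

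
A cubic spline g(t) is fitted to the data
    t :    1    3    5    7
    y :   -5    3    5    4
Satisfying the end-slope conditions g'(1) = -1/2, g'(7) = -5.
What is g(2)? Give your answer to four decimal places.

-2.0500

Write σ_i for g''(x_i). With h_i = 2, 2, 2 and divided differences Δ_i = 4, 1, -1/2, the continuity of g' gives the tridiagonal system
  2·σ_0 + 8·σ_1 + 2·σ_2 = 6(Δ_1 - Δ_0) = -18
  2·σ_1 + 8·σ_2 + 2·σ_3 = 6(Δ_2 - Δ_1) = -9
Clamped end conditions give two more equations: 2h_0·σ_0 + h_0·σ_1 = 6(Δ_0 - g'(1)) = 27 and h_2·σ_2 + 2h_2·σ_3 = 6(g'(7) - Δ_2) = -27.
Hence σ_0 = 93/10, σ_1 = -51/10, σ_2 = 21/10, σ_3 = -39/5.
On [1, 3], g(t) = -5 - 1/2·(t - 1) + 93/20·(t - 1)² - 6/5·(t - 1)³.
With (t - 1) = 1: g(2) = -41/20.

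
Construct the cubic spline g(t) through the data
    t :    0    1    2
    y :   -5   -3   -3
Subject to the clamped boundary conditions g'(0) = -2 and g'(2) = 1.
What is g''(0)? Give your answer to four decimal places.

Write m_i for g''(x_i). With h_i = 1, 1 and divided differences Δ_i = 2, 0, the continuity of g' gives the tridiagonal system
  1·m_0 + 4·m_1 + 1·m_2 = 6(Δ_1 - Δ_0) = -12
Clamped end conditions give two more equations: 2h_0·m_0 + h_0·m_1 = 6(Δ_0 - g'(0)) = 24 and h_1·m_1 + 2h_1·m_2 = 6(g'(2) - Δ_1) = 6.
Solving the tridiagonal system: m_0 = 33/2, m_1 = -9, m_2 = 15/2.

16.5000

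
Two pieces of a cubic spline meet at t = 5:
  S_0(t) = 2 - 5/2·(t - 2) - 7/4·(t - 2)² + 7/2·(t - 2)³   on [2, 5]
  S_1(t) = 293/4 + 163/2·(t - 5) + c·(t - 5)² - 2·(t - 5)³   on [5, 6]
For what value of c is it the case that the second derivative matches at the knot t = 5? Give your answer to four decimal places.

29.7500

S_0''(t) = -7/2 + 21·(t - 2), so S_0''(5) = 119/2. On the right, S_1''(5) = 2c, so c = 119/4.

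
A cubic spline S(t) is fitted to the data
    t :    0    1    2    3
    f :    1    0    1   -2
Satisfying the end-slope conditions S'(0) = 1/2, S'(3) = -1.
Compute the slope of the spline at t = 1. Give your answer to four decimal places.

Let σ_i = S''(x_i). Step sizes h_i = 1, 1, 1; slopes of the chords Δ_i = (y_(i+1) - y_i)/h_i = -1, 1, -3.
  1·σ_0 + 4·σ_1 + 1·σ_2 = 6(Δ_1 - Δ_0) = 12
  1·σ_1 + 4·σ_2 + 1·σ_3 = 6(Δ_2 - Δ_1) = -24
Clamped end conditions give two more equations: 2h_0·σ_0 + h_0·σ_1 = 6(Δ_0 - S'(0)) = -9 and h_2·σ_2 + 2h_2·σ_3 = 6(S'(3) - Δ_2) = 12.
Solving: σ_0 = -42/5, σ_1 = 39/5, σ_2 = -54/5, σ_3 = 57/5.
On [1, 2], S'(t) = b_1 + 2c_1·(t - 1) + 3d_1·(t - 1)² with b_1 = Δ_1 - h_1(2σ_1 + σ_2)/6 = 1/5, c_1 = σ_1/2 = 39/10, d_1 = (σ_2 - σ_1)/(6h_1) = -31/10. So S'(1) = 1/5.

0.2000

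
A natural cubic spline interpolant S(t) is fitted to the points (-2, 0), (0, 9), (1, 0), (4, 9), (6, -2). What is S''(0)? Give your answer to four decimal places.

-15.9231

Put M_i = S'' at the i-th knot. Here h = (2, 1, 3, 2) and Δ = (9/2, -9, 3, -11/2), so the interior equations h_(i-1)·M_(i-1) + 2(h_(i-1)+h_i)·M_i + h_i·M_(i+1) = 6(Δ_i − Δ_(i-1)) read
  2·M_0 + 6·M_1 + 1·M_2 = 6(Δ_1 - Δ_0) = -81
  1·M_1 + 8·M_2 + 3·M_3 = 6(Δ_2 - Δ_1) = 72
  3·M_2 + 10·M_3 + 2·M_4 = 6(Δ_3 - Δ_2) = -51
Natural end conditions: M_0 = M_4 = 0.
Forward elimination and back-substitution give M_0 = 0, M_1 = -207/13, M_2 = 189/13, M_3 = -123/13, M_4 = 0.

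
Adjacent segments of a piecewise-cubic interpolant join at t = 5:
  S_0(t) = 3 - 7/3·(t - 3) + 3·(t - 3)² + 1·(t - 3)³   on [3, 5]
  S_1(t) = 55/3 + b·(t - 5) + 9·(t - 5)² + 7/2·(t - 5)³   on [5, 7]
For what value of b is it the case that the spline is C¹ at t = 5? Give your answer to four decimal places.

21.6667

S_0'(t) = -7/3 + 6·(t - 3) + 3·(t - 3)², so S_0'(5) = 65/3. On the right, S_1'(5) = b, so b = 65/3.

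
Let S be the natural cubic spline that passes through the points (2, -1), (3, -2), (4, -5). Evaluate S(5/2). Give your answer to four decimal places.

With m_i denoting the second derivative at x_i, h_i = 1, 1, and Δ_i = (y_(i+1) − y_i)/h_i = -1, -3:
  1·m_0 + 4·m_1 + 1·m_2 = 6(Δ_1 - Δ_0) = -12
Natural end conditions: m_0 = m_2 = 0.
Forward elimination and back-substitution give m_0 = 0, m_1 = -3, m_2 = 0.
On [2, 3], S(x) = -1 - 1/2·(x - 2) + 0·(x - 2)² - 1/2·(x - 2)³.
With (x - 2) = 1/2: S(5/2) = -21/16.

-1.3125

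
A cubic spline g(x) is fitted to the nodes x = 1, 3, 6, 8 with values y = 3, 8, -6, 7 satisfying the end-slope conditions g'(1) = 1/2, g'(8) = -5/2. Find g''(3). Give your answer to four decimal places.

Let M_i = g''(x_i). Step sizes h_i = 2, 3, 2; slopes of the chords Δ_i = (y_(i+1) - y_i)/h_i = 5/2, -14/3, 13/2.
  2·M_0 + 10·M_1 + 3·M_2 = 6(Δ_1 - Δ_0) = -43
  3·M_1 + 10·M_2 + 2·M_3 = 6(Δ_2 - Δ_1) = 67
Clamped end conditions give two more equations: 2h_0·M_0 + h_0·M_1 = 6(Δ_0 - g'(1)) = 12 and h_2·M_2 + 2h_2·M_3 = 6(g'(8) - Δ_2) = -54.
Solving the tridiagonal system: M_0 = 385/48, M_1 = -241/24, M_2 = 331/24, M_3 = -979/48.

-10.0417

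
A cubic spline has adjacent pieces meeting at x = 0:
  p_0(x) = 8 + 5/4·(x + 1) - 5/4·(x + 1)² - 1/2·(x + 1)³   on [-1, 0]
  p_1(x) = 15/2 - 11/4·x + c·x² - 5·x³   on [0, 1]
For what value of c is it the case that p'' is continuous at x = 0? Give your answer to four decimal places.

-2.7500

p_0''(x) = -5/2 - 3·(x + 1), so p_0''(0) = -11/2. On the right, p_1''(0) = 2c, so c = -11/4.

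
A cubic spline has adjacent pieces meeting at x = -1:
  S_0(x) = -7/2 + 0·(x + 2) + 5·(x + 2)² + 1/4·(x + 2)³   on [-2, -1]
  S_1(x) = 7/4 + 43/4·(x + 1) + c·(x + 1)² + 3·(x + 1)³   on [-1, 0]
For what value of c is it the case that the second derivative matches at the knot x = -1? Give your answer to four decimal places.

S_0''(x) = 10 + 3/2·(x + 2), so S_0''(-1) = 23/2. On the right, S_1''(-1) = 2c, so c = 23/4.

5.7500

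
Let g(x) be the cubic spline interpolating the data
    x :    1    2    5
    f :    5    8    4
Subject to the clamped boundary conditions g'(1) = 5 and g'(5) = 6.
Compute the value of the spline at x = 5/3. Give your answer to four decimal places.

7.5556

With M_i denoting the second derivative at x_i, h_i = 1, 3, and Δ_i = (y_(i+1) − y_i)/h_i = 3, -4/3:
  1·M_0 + 8·M_1 + 3·M_2 = 6(Δ_1 - Δ_0) = -26
Clamped end conditions give two more equations: 2h_0·M_0 + h_0·M_1 = 6(Δ_0 - g'(1)) = -12 and h_1·M_1 + 2h_1·M_2 = 6(g'(5) - Δ_1) = 44.
Forward elimination and back-substitution give M_0 = -5/2, M_1 = -7, M_2 = 65/6.
On [1, 2], g(x) = 5 + 5·(x - 1) - 5/4·(x - 1)² - 3/4·(x - 1)³.
With (x - 1) = 2/3: g(5/3) = 68/9.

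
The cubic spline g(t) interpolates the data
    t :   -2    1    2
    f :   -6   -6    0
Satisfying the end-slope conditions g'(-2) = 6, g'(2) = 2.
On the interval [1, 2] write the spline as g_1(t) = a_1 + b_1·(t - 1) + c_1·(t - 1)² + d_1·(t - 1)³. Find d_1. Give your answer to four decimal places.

-4.7500

Put M_i = g'' at the i-th knot. Here h = (3, 1) and Δ = (0, 6), so the interior equations h_(i-1)·M_(i-1) + 2(h_(i-1)+h_i)·M_i + h_i·M_(i+1) = 6(Δ_i − Δ_(i-1)) read
  3·M_0 + 8·M_1 + 1·M_2 = 6(Δ_1 - Δ_0) = 36
Clamped end conditions give two more equations: 2h_0·M_0 + h_0·M_1 = 6(Δ_0 - g'(-2)) = -36 and h_1·M_1 + 2h_1·M_2 = 6(g'(2) - Δ_1) = -24.
Forward elimination and back-substitution give M_0 = -23/2, M_1 = 11, M_2 = -35/2.
On [1, 2], with g_1(t) = a_1 + b_1·(t - 1) + c_1·(t - 1)² + d_1·(t - 1)³: c_1 = M_1/2 = 11/2, d_1 = (M_2 - M_1)/(6h_1) = -19/4, b_1 = Δ_1 - h_1(2M_1 + M_2)/6 = 21/4.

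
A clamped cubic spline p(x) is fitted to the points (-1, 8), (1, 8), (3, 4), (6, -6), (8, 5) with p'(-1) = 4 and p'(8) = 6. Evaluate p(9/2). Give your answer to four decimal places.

-3.0990

Write M_i for p''(x_i). With h_i = 2, 2, 3, 2 and divided differences Δ_i = 0, -2, -10/3, 11/2, the continuity of p' gives the tridiagonal system
  2·M_0 + 8·M_1 + 2·M_2 = 6(Δ_1 - Δ_0) = -12
  2·M_1 + 10·M_2 + 3·M_3 = 6(Δ_2 - Δ_1) = -8
  3·M_2 + 10·M_3 + 2·M_4 = 6(Δ_3 - Δ_2) = 53
Clamped end conditions give two more equations: 2h_0·M_0 + h_0·M_1 = 6(Δ_0 - p'(-1)) = -24 and h_3·M_3 + 2h_3·M_4 = 6(p'(8) - Δ_3) = 3.
Hence M_0 = -2275/354, M_1 = 151/177, M_2 = -1057/354, M_3 = 1189/177, M_4 = -1847/708.
On [3, 6], p(x) = 4 - 656/177·(x - 3) - 1057/708·(x - 3)² + 1145/2124·(x - 3)³.
With (x - 3) = 3/2: p(9/2) = -5851/1888.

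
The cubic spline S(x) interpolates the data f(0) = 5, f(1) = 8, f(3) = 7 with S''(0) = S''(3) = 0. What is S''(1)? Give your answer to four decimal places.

Let M_i = S''(x_i). Step sizes h_i = 1, 2; slopes of the chords Δ_i = (y_(i+1) - y_i)/h_i = 3, -1/2.
  1·M_0 + 6·M_1 + 2·M_2 = 6(Δ_1 - Δ_0) = -21
Natural end conditions: M_0 = M_2 = 0.
Hence M_0 = 0, M_1 = -7/2, M_2 = 0.

-3.5000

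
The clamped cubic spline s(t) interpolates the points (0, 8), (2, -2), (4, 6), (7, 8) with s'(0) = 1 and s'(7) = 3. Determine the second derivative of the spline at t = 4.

-6

Put M_i = s'' at the i-th knot. Here h = (2, 2, 3) and Δ = (-5, 4, 2/3), so the interior equations h_(i-1)·M_(i-1) + 2(h_(i-1)+h_i)·M_i + h_i·M_(i+1) = 6(Δ_i − Δ_(i-1)) read
  2·M_0 + 8·M_1 + 2·M_2 = 6(Δ_1 - Δ_0) = 54
  2·M_1 + 10·M_2 + 3·M_3 = 6(Δ_2 - Δ_1) = -20
Clamped end conditions give two more equations: 2h_0·M_0 + h_0·M_1 = 6(Δ_0 - s'(0)) = -36 and h_2·M_2 + 2h_2·M_3 = 6(s'(7) - Δ_2) = 14.
Forward elimination and back-substitution give M_0 = -15, M_1 = 12, M_2 = -6, M_3 = 16/3.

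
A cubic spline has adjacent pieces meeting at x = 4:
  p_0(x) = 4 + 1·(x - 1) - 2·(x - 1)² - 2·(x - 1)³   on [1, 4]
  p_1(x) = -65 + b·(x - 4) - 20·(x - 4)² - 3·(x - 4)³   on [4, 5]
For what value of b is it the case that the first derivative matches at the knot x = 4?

p_0'(x) = 1 - 4·(x - 1) - 6·(x - 1)², so p_0'(4) = -65. On the right, p_1'(4) = b, so b = -65.

-65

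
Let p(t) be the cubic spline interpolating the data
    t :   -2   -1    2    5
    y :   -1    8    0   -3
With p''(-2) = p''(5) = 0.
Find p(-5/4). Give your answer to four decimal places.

6.2969

Put M_i = p'' at the i-th knot. Here h = (1, 3, 3) and Δ = (9, -8/3, -1), so the interior equations h_(i-1)·M_(i-1) + 2(h_(i-1)+h_i)·M_i + h_i·M_(i+1) = 6(Δ_i − Δ_(i-1)) read
  1·M_0 + 8·M_1 + 3·M_2 = 6(Δ_1 - Δ_0) = -70
  3·M_1 + 12·M_2 + 3·M_3 = 6(Δ_2 - Δ_1) = 10
Natural end conditions: M_0 = M_3 = 0.
Hence M_0 = 0, M_1 = -10, M_2 = 10/3, M_3 = 0.
On [-2, -1], p(t) = -1 + 32/3·(t + 2) + 0·(t + 2)² - 5/3·(t + 2)³.
With (t + 2) = 3/4: p(-5/4) = 403/64.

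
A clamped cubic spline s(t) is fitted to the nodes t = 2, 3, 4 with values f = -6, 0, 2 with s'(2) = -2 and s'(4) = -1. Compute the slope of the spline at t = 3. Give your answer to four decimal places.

6.7500

Let M_i = s''(x_i). Step sizes h_i = 1, 1; slopes of the chords Δ_i = (y_(i+1) - y_i)/h_i = 6, 2.
  1·M_0 + 4·M_1 + 1·M_2 = 6(Δ_1 - Δ_0) = -24
Clamped end conditions give two more equations: 2h_0·M_0 + h_0·M_1 = 6(Δ_0 - s'(2)) = 48 and h_1·M_1 + 2h_1·M_2 = 6(s'(4) - Δ_1) = -18.
Solving: M_0 = 61/2, M_1 = -13, M_2 = -5/2.
On [3, 4], s'(t) = b_1 + 2c_1·(t - 3) + 3d_1·(t - 3)² with b_1 = Δ_1 - h_1(2M_1 + M_2)/6 = 27/4, c_1 = M_1/2 = -13/2, d_1 = (M_2 - M_1)/(6h_1) = 7/4. So s'(3) = 27/4.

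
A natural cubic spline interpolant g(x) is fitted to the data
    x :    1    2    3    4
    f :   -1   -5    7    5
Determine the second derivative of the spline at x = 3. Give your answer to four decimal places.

Let M_i = g''(x_i). Step sizes h_i = 1, 1, 1; slopes of the chords Δ_i = (y_(i+1) - y_i)/h_i = -4, 12, -2.
  1·M_0 + 4·M_1 + 1·M_2 = 6(Δ_1 - Δ_0) = 96
  1·M_1 + 4·M_2 + 1·M_3 = 6(Δ_2 - Δ_1) = -84
Natural end conditions: M_0 = M_3 = 0.
Hence M_0 = 0, M_1 = 156/5, M_2 = -144/5, M_3 = 0.

-28.8000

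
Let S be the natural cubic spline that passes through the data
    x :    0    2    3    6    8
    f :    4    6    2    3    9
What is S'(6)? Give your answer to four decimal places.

Let m_i = S''(x_i). Step sizes h_i = 2, 1, 3, 2; slopes of the chords Δ_i = (y_(i+1) - y_i)/h_i = 1, -4, 1/3, 3.
  2·m_0 + 6·m_1 + 1·m_2 = 6(Δ_1 - Δ_0) = -30
  1·m_1 + 8·m_2 + 3·m_3 = 6(Δ_2 - Δ_1) = 26
  3·m_2 + 10·m_3 + 2·m_4 = 6(Δ_3 - Δ_2) = 16
Natural end conditions: m_0 = m_4 = 0.
Solving the tridiagonal system: m_0 = 0, m_1 = -1171/208, m_2 = 393/104, m_3 = 97/208, m_4 = 0.
On [6, 8], S'(x) = b_3 + 2c_3·(x - 6) + 3d_3·(x - 6)² with b_3 = Δ_3 - h_3(2m_3 + m_4)/6 = 839/312, c_3 = m_3/2 = 97/416, d_3 = (m_4 - m_3)/(6h_3) = -97/2496. So S'(6) = 839/312.

2.6891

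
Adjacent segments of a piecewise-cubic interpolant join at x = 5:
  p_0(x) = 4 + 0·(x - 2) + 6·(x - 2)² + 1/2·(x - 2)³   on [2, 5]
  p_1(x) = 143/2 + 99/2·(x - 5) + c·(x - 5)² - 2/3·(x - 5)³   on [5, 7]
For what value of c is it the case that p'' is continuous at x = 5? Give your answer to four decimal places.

10.5000

p_0''(x) = 12 + 3·(x - 2), so p_0''(5) = 21. On the right, p_1''(5) = 2c, so c = 21/2.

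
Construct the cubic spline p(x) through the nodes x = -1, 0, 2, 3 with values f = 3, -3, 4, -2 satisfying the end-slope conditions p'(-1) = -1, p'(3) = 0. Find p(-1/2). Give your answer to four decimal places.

Let M_i = p''(x_i). Step sizes h_i = 1, 2, 1; slopes of the chords Δ_i = (y_(i+1) - y_i)/h_i = -6, 7/2, -6.
  1·M_0 + 6·M_1 + 2·M_2 = 6(Δ_1 - Δ_0) = 57
  2·M_1 + 6·M_2 + 1·M_3 = 6(Δ_2 - Δ_1) = -57
Clamped end conditions give two more equations: 2h_0·M_0 + h_0·M_1 = 6(Δ_0 - p'(-1)) = -30 and h_2·M_2 + 2h_2·M_3 = 6(p'(3) - Δ_2) = 36.
Hence M_0 = -127/5, M_1 = 104/5, M_2 = -106/5, M_3 = 143/5.
On [-1, 0], p(x) = 3 - 1·(x + 1) - 127/10·(x + 1)² + 77/10·(x + 1)³.
With (x + 1) = 1/2: p(-1/2) = 23/80.

0.2875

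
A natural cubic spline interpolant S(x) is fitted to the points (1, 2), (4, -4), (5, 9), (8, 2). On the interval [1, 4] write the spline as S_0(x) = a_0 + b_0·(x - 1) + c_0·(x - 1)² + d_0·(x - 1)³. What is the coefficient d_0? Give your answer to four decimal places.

Let m_i = S''(x_i). Step sizes h_i = 3, 1, 3; slopes of the chords Δ_i = (y_(i+1) - y_i)/h_i = -2, 13, -7/3.
  3·m_0 + 8·m_1 + 1·m_2 = 6(Δ_1 - Δ_0) = 90
  1·m_1 + 8·m_2 + 3·m_3 = 6(Δ_2 - Δ_1) = -92
Natural end conditions: m_0 = m_3 = 0.
Solving the tridiagonal system: m_0 = 0, m_1 = 116/9, m_2 = -118/9, m_3 = 0.
On [1, 4], with S_0(x) = a_0 + b_0·(x - 1) + c_0·(x - 1)² + d_0·(x - 1)³: c_0 = m_0/2 = 0, d_0 = (m_1 - m_0)/(6h_0) = 58/81, b_0 = Δ_0 - h_0(2m_0 + m_1)/6 = -76/9.

0.7160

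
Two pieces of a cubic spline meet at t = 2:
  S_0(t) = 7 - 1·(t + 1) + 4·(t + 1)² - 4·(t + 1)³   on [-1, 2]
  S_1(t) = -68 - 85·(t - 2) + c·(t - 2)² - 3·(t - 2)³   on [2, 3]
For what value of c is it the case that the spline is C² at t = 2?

-32

S_0''(t) = 8 - 24·(t + 1), so S_0''(2) = -64. On the right, S_1''(2) = 2c, so c = -32.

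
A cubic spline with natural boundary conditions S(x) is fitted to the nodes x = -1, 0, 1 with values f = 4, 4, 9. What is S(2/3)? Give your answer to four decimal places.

With σ_i denoting the second derivative at x_i, h_i = 1, 1, and Δ_i = (y_(i+1) − y_i)/h_i = 0, 5:
  1·σ_0 + 4·σ_1 + 1·σ_2 = 6(Δ_1 - Δ_0) = 30
Natural end conditions: σ_0 = σ_2 = 0.
Solving: σ_0 = 0, σ_1 = 15/2, σ_2 = 0.
On [0, 1], S(x) = 4 + 5/2·x + 15/4·x² - 5/4·x³.
With x = 2/3: S(2/3) = 188/27.

6.9630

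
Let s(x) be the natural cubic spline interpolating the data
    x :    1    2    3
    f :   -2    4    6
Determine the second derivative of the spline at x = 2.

-6

Put M_i = s'' at the i-th knot. Here h = (1, 1) and Δ = (6, 2), so the interior equations h_(i-1)·M_(i-1) + 2(h_(i-1)+h_i)·M_i + h_i·M_(i+1) = 6(Δ_i − Δ_(i-1)) read
  1·M_0 + 4·M_1 + 1·M_2 = 6(Δ_1 - Δ_0) = -24
Natural end conditions: M_0 = M_2 = 0.
Solving the tridiagonal system: M_0 = 0, M_1 = -6, M_2 = 0.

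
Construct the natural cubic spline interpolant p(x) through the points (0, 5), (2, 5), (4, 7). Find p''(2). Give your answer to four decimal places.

0.7500

Let m_i = p''(x_i). Step sizes h_i = 2, 2; slopes of the chords Δ_i = (y_(i+1) - y_i)/h_i = 0, 1.
  2·m_0 + 8·m_1 + 2·m_2 = 6(Δ_1 - Δ_0) = 6
Natural end conditions: m_0 = m_2 = 0.
Forward elimination and back-substitution give m_0 = 0, m_1 = 3/4, m_2 = 0.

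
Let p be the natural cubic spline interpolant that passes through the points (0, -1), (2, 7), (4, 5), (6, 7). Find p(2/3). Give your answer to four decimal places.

Write m_i for p''(x_i). With h_i = 2, 2, 2 and divided differences Δ_i = 4, -1, 1, the continuity of p' gives the tridiagonal system
  2·m_0 + 8·m_1 + 2·m_2 = 6(Δ_1 - Δ_0) = -30
  2·m_1 + 8·m_2 + 2·m_3 = 6(Δ_2 - Δ_1) = 12
Natural end conditions: m_0 = m_3 = 0.
Solving the tridiagonal system: m_0 = 0, m_1 = -22/5, m_2 = 13/5, m_3 = 0.
On [0, 2], p(x) = -1 + 82/15·x + 0·x² - 11/30·x³.
With x = 2/3: p(2/3) = 1027/405.

2.5358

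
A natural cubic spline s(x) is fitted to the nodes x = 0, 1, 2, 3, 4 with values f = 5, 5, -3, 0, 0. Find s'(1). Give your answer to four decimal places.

-5.9643

Write M_i for s''(x_i). With h_i = 1, 1, 1, 1 and divided differences Δ_i = 0, -8, 3, 0, the continuity of s' gives the tridiagonal system
  1·M_0 + 4·M_1 + 1·M_2 = 6(Δ_1 - Δ_0) = -48
  1·M_1 + 4·M_2 + 1·M_3 = 6(Δ_2 - Δ_1) = 66
  1·M_2 + 4·M_3 + 1·M_4 = 6(Δ_3 - Δ_2) = -18
Natural end conditions: M_0 = M_4 = 0.
Forward elimination and back-substitution give M_0 = 0, M_1 = -501/28, M_2 = 165/7, M_3 = -291/28, M_4 = 0.
On [1, 2], s'(x) = b_1 + 2c_1·(x - 1) + 3d_1·(x - 1)² with b_1 = Δ_1 - h_1(2M_1 + M_2)/6 = -167/28, c_1 = M_1/2 = -501/56, d_1 = (M_2 - M_1)/(6h_1) = 387/56. So s'(1) = -167/28.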